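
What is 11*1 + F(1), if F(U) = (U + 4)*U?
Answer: 16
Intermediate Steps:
F(U) = U*(4 + U) (F(U) = (4 + U)*U = U*(4 + U))
11*1 + F(1) = 11*1 + 1*(4 + 1) = 11 + 1*5 = 11 + 5 = 16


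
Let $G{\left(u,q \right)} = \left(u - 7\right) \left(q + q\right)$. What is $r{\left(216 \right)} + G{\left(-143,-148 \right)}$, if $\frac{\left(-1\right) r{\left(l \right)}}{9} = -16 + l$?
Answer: $42600$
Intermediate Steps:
$r{\left(l \right)} = 144 - 9 l$ ($r{\left(l \right)} = - 9 \left(-16 + l\right) = 144 - 9 l$)
$G{\left(u,q \right)} = 2 q \left(-7 + u\right)$ ($G{\left(u,q \right)} = \left(-7 + u\right) 2 q = 2 q \left(-7 + u\right)$)
$r{\left(216 \right)} + G{\left(-143,-148 \right)} = \left(144 - 1944\right) + 2 \left(-148\right) \left(-7 - 143\right) = \left(144 - 1944\right) + 2 \left(-148\right) \left(-150\right) = -1800 + 44400 = 42600$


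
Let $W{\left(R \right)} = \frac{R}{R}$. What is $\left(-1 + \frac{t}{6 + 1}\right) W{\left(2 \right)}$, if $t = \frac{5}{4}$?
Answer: $- \frac{23}{28} \approx -0.82143$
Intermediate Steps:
$t = \frac{5}{4}$ ($t = 5 \cdot \frac{1}{4} = \frac{5}{4} \approx 1.25$)
$W{\left(R \right)} = 1$
$\left(-1 + \frac{t}{6 + 1}\right) W{\left(2 \right)} = \left(-1 + \frac{1}{6 + 1} \cdot \frac{5}{4}\right) 1 = \left(-1 + \frac{1}{7} \cdot \frac{5}{4}\right) 1 = \left(-1 + \frac{5}{28}\right) 1 = \left(- \frac{23}{28}\right) 1 = - \frac{23}{28}$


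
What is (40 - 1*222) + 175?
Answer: -7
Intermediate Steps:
(40 - 1*222) + 175 = (40 - 222) + 175 = -182 + 175 = -7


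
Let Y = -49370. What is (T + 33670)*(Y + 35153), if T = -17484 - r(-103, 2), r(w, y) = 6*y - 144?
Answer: -231993006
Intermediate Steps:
r(w, y) = -144 + 6*y
T = -17352 (T = -17484 - (-144 + 6*2) = -17484 - (-144 + 12) = -17484 - 1*(-132) = -17484 + 132 = -17352)
(T + 33670)*(Y + 35153) = (-17352 + 33670)*(-49370 + 35153) = 16318*(-14217) = -231993006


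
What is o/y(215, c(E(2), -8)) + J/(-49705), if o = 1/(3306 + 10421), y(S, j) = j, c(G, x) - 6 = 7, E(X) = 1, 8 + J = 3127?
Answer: -556538964/8869906955 ≈ -0.062745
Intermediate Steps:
J = 3119 (J = -8 + 3127 = 3119)
c(G, x) = 13 (c(G, x) = 6 + 7 = 13)
o = 1/13727 ≈ 7.2849e-5
o/y(215, c(E(2), -8)) + J/(-49705) = (1/13727)/13 + 3119/(-49705) = (1/13727)*(1/13) + 3119*(-1/49705) = 1/178451 - 3119/49705 = -556538964/8869906955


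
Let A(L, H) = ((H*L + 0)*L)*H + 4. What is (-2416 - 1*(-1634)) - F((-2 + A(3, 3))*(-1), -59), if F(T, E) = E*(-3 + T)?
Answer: -5856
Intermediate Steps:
A(L, H) = 4 + H²*L² (A(L, H) = ((H*L)*L)*H + 4 = (H*L²)*H + 4 = H²*L² + 4 = 4 + H²*L²)
(-2416 - 1*(-1634)) - F((-2 + A(3, 3))*(-1), -59) = (-2416 - 1*(-1634)) - (-59)*(-3 + (-2 + (4 + 3²*3²))*(-1)) = (-2416 + 1634) - (-59)*(-3 + (-2 + (4 + 9*9))*(-1)) = -782 - (-59)*(-3 + (-2 + (4 + 81))*(-1)) = -782 - (-59)*(-3 + (-2 + 85)*(-1)) = -782 - (-59)*(-3 + 83*(-1)) = -782 - (-59)*(-3 - 83) = -782 - (-59)*(-86) = -782 - 1*5074 = -782 - 5074 = -5856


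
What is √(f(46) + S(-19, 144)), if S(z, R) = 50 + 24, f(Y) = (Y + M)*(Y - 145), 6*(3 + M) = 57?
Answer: I*√20494/2 ≈ 71.579*I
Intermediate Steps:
M = 13/2 (M = -3 + (⅙)*57 = -3 + 19/2 = 13/2 ≈ 6.5000)
f(Y) = (-145 + Y)*(13/2 + Y) (f(Y) = (Y + 13/2)*(Y - 145) = (13/2 + Y)*(-145 + Y) = (-145 + Y)*(13/2 + Y))
S(z, R) = 74
√(f(46) + S(-19, 144)) = √((-1885/2 + 46² - 277/2*46) + 74) = √((-1885/2 + 2116 - 6371) + 74) = √(-10395/2 + 74) = √(-10247/2) = I*√20494/2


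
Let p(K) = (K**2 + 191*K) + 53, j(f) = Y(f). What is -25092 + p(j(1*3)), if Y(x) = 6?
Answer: -23857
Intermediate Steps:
j(f) = 6
p(K) = 53 + K**2 + 191*K
-25092 + p(j(1*3)) = -25092 + (53 + 6**2 + 191*6) = -25092 + (53 + 36 + 1146) = -25092 + 1235 = -23857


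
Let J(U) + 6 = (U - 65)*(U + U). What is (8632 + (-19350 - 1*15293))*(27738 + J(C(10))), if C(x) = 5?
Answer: -705730452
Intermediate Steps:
J(U) = -6 + 2*U*(-65 + U) (J(U) = -6 + (U - 65)*(U + U) = -6 + (-65 + U)*(2*U) = -6 + 2*U*(-65 + U))
(8632 + (-19350 - 1*15293))*(27738 + J(C(10))) = (8632 + (-19350 - 1*15293))*(27738 + (-6 - 130*5 + 2*5**2)) = (8632 + (-19350 - 15293))*(27738 + (-6 - 650 + 2*25)) = (8632 - 34643)*(27738 + (-6 - 650 + 50)) = -26011*(27738 - 606) = -26011*27132 = -705730452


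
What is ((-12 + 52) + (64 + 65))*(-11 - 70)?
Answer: -13689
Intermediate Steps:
((-12 + 52) + (64 + 65))*(-11 - 70) = (40 + 129)*(-81) = 169*(-81) = -13689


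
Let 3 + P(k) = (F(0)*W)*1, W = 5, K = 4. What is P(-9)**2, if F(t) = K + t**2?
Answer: 289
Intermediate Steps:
F(t) = 4 + t**2
P(k) = 17 (P(k) = -3 + ((4 + 0**2)*5)*1 = -3 + ((4 + 0)*5)*1 = -3 + (4*5)*1 = -3 + 20*1 = -3 + 20 = 17)
P(-9)**2 = 17**2 = 289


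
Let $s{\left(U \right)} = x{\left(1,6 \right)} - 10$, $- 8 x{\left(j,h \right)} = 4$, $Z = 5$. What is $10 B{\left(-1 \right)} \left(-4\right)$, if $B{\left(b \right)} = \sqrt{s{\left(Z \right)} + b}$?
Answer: $- 20 i \sqrt{46} \approx - 135.65 i$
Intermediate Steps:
$x{\left(j,h \right)} = - \frac{1}{2}$ ($x{\left(j,h \right)} = \left(- \frac{1}{8}\right) 4 = - \frac{1}{2}$)
$s{\left(U \right)} = - \frac{21}{2}$ ($s{\left(U \right)} = - \frac{1}{2} - 10 = - \frac{21}{2}$)
$B{\left(b \right)} = \sqrt{- \frac{21}{2} + b}$
$10 B{\left(-1 \right)} \left(-4\right) = 10 \frac{\sqrt{-42 + 4 \left(-1\right)}}{2} \left(-4\right) = 10 \frac{\sqrt{-42 - 4}}{2} \left(-4\right) = 10 \frac{\sqrt{-46}}{2} \left(-4\right) = 10 \frac{i \sqrt{46}}{2} \left(-4\right) = 5 i \sqrt{46} \left(-4\right) = - 20 i \sqrt{46}$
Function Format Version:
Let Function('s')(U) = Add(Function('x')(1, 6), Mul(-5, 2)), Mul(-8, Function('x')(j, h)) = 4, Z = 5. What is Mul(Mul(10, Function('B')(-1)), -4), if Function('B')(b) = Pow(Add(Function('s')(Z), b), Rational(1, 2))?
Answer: Mul(-20, I, Pow(46, Rational(1, 2))) ≈ Mul(-135.65, I)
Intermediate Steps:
Function('x')(j, h) = Rational(-1, 2) (Function('x')(j, h) = Mul(Rational(-1, 8), 4) = Rational(-1, 2))
Function('s')(U) = Rational(-21, 2) (Function('s')(U) = Add(Rational(-1, 2), Mul(-5, 2)) = Add(Rational(-1, 2), -10) = Rational(-21, 2))
Function('B')(b) = Pow(Add(Rational(-21, 2), b), Rational(1, 2))
Mul(Mul(10, Function('B')(-1)), -4) = Mul(Mul(10, Mul(Rational(1, 2), Pow(Add(-42, Mul(4, -1)), Rational(1, 2)))), -4) = Mul(Mul(10, Mul(Rational(1, 2), Pow(Add(-42, -4), Rational(1, 2)))), -4) = Mul(Mul(10, Mul(Rational(1, 2), Pow(-46, Rational(1, 2)))), -4) = Mul(Mul(10, Mul(Rational(1, 2), Mul(I, Pow(46, Rational(1, 2))))), -4) = Mul(Mul(10, Mul(Rational(1, 2), I, Pow(46, Rational(1, 2)))), -4) = Mul(Mul(5, I, Pow(46, Rational(1, 2))), -4) = Mul(-20, I, Pow(46, Rational(1, 2)))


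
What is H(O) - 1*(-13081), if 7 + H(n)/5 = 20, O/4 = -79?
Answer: 13146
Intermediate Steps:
O = -316 (O = 4*(-79) = -316)
H(n) = 65 (H(n) = -35 + 5*20 = -35 + 100 = 65)
H(O) - 1*(-13081) = 65 - 1*(-13081) = 65 + 13081 = 13146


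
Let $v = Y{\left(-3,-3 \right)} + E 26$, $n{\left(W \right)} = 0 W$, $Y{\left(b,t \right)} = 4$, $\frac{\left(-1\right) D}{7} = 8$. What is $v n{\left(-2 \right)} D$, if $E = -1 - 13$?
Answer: $0$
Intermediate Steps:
$D = -56$ ($D = \left(-7\right) 8 = -56$)
$E = -14$
$n{\left(W \right)} = 0$
$v = -360$ ($v = 4 - 364 = -360$)
$v n{\left(-2 \right)} D = - 360 \cdot 0 \left(-56\right) = \left(-360\right) 0 = 0$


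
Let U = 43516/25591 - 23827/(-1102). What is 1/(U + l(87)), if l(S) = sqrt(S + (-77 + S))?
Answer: 18548304355800698/355438977495287493 - 795312306443524*sqrt(97)/355438977495287493 ≈ 0.030147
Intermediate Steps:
U = 657711389/28201282 (U = 43516*(1/25591) - 23827*(-1/1102) = 43516/25591 + 23827/1102 = 657711389/28201282 ≈ 23.322)
l(S) = sqrt(-77 + 2*S)
1/(U + l(87)) = 1/(657711389/28201282 + sqrt(-77 + 2*87)) = 1/(657711389/28201282 + sqrt(-77 + 174)) = 1/(657711389/28201282 + sqrt(97))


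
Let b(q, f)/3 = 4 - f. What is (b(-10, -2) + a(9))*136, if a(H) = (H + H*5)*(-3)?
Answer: -19584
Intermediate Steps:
a(H) = -18*H (a(H) = (H + 5*H)*(-3) = (6*H)*(-3) = -18*H)
b(q, f) = 12 - 3*f (b(q, f) = 3*(4 - f) = 12 - 3*f)
(b(-10, -2) + a(9))*136 = ((12 - 3*(-2)) - 18*9)*136 = ((12 + 6) - 162)*136 = (18 - 162)*136 = -144*136 = -19584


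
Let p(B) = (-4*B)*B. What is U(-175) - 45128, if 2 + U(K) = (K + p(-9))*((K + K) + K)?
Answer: 216845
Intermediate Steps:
p(B) = -4*B²
U(K) = -2 + 3*K*(-324 + K) (U(K) = -2 + (K - 4*(-9)²)*((K + K) + K) = -2 + (K - 4*81)*(2*K + K) = -2 + (K - 324)*(3*K) = -2 + (-324 + K)*(3*K) = -2 + 3*K*(-324 + K))
U(-175) - 45128 = (-2 - 972*(-175) + 3*(-175)²) - 45128 = (-2 + 170100 + 3*30625) - 45128 = (-2 + 170100 + 91875) - 45128 = 261973 - 45128 = 216845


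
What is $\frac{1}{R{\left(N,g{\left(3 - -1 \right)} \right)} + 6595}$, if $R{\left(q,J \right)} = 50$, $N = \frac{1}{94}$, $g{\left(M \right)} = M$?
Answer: $\frac{1}{6645} \approx 0.00015049$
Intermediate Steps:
$N = \frac{1}{94} \approx 0.010638$
$\frac{1}{R{\left(N,g{\left(3 - -1 \right)} \right)} + 6595} = \frac{1}{50 + 6595} = \frac{1}{6645}$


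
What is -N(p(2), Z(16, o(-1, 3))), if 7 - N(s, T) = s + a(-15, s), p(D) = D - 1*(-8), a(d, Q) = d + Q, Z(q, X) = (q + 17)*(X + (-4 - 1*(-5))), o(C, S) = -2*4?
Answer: -2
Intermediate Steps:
o(C, S) = -8
Z(q, X) = (1 + X)*(17 + q) (Z(q, X) = (17 + q)*(X + (-4 + 5)) = (17 + q)*(X + 1) = (17 + q)*(1 + X) = (1 + X)*(17 + q))
a(d, Q) = Q + d
p(D) = 8 + D (p(D) = D + 8 = 8 + D)
N(s, T) = 22 - 2*s (N(s, T) = 7 - (s + (s - 15)) = 7 - (s + (-15 + s)) = 7 - (-15 + 2*s) = 7 + (15 - 2*s) = 22 - 2*s)
-N(p(2), Z(16, o(-1, 3))) = -(22 - 2*(8 + 2)) = -(22 - 2*10) = -(22 - 20) = -1*2 = -2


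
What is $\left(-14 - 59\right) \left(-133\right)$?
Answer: $9709$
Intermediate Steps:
$\left(-14 - 59\right) \left(-133\right) = \left(-73\right) \left(-133\right) = 9709$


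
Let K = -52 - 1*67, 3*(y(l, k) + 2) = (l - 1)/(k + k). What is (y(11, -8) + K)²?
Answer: 8462281/576 ≈ 14691.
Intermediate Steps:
y(l, k) = -2 + (-1 + l)/(6*k) (y(l, k) = -2 + ((l - 1)/(k + k))/3 = -2 + ((-1 + l)/((2*k)))/3 = -2 + ((-1 + l)*(1/(2*k)))/3 = -2 + ((-1 + l)/(2*k))/3 = -2 + (-1 + l)/(6*k))
K = -119 (K = -52 - 67 = -119)
(y(11, -8) + K)² = ((⅙)*(-1 + 11 - 12*(-8))/(-8) - 119)² = ((⅙)*(-⅛)*(-1 + 11 + 96) - 119)² = ((⅙)*(-⅛)*106 - 119)² = (-53/24 - 119)² = (-2909/24)² = 8462281/576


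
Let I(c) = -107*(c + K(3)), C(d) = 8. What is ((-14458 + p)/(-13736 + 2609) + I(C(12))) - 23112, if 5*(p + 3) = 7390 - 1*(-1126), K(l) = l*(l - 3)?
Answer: -444465297/18545 ≈ -23967.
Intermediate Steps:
K(l) = l*(-3 + l)
I(c) = -107*c (I(c) = -107*(c + 3*(-3 + 3)) = -107*(c + 3*0) = -107*(c + 0) = -107*c)
p = 8501/5 (p = -3 + (7390 - 1*(-1126))/5 = -3 + (7390 + 1126)/5 = -3 + (⅕)*8516 = -3 + 8516/5 = 8501/5 ≈ 1700.2)
((-14458 + p)/(-13736 + 2609) + I(C(12))) - 23112 = ((-14458 + 8501/5)/(-13736 + 2609) - 107*8) - 23112 = (-63789/5/(-11127) - 856) - 23112 = (-63789/5*(-1/11127) - 856) - 23112 = (21263/18545 - 856) - 23112 = -15853257/18545 - 23112 = -444465297/18545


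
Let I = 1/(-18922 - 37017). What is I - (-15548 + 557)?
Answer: 838581548/55939 ≈ 14991.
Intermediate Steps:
I = -1/55939 (I = 1/(-55939) = -1/55939 ≈ -1.7877e-5)
I - (-15548 + 557) = -1/55939 - (-15548 + 557) = -1/55939 - 1*(-14991) = -1/55939 + 14991 = 838581548/55939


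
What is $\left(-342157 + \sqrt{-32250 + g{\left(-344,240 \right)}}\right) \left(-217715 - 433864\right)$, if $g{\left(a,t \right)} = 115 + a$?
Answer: $222942315903 - 651579 i \sqrt{32479} \approx 2.2294 \cdot 10^{11} - 1.1743 \cdot 10^{8} i$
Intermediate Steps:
$\left(-342157 + \sqrt{-32250 + g{\left(-344,240 \right)}}\right) \left(-217715 - 433864\right) = \left(-342157 + \sqrt{-32250 + \left(115 - 344\right)}\right) \left(-217715 - 433864\right) = \left(-342157 + \sqrt{-32250 - 229}\right) \left(-651579\right) = \left(-342157 + \sqrt{-32479}\right) \left(-651579\right) = \left(-342157 + i \sqrt{32479}\right) \left(-651579\right) = 222942315903 - 651579 i \sqrt{32479}$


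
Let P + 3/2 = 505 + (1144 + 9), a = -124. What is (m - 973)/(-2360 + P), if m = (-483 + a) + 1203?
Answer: 754/1407 ≈ 0.53589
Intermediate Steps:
m = 596 (m = (-483 - 124) + 1203 = -607 + 1203 = 596)
P = 3313/2 (P = -3/2 + (505 + (1144 + 9)) = -3/2 + (505 + 1153) = -3/2 + 1658 = 3313/2 ≈ 1656.5)
(m - 973)/(-2360 + P) = (596 - 973)/(-2360 + 3313/2) = -377/(-1407/2) = -377*(-2/1407) = 754/1407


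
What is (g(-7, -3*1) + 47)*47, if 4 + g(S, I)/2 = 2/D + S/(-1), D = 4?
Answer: 2538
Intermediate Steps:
g(S, I) = -7 - 2*S (g(S, I) = -8 + 2*(2/4 + S/(-1)) = -8 + 2*(2*(¼) + S*(-1)) = -8 + 2*(½ - S) = -8 + (1 - 2*S) = -7 - 2*S)
(g(-7, -3*1) + 47)*47 = ((-7 - 2*(-7)) + 47)*47 = ((-7 + 14) + 47)*47 = (7 + 47)*47 = 54*47 = 2538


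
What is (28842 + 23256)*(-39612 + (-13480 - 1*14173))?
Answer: -3504371970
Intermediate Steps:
(28842 + 23256)*(-39612 + (-13480 - 1*14173)) = 52098*(-39612 + (-13480 - 14173)) = 52098*(-39612 - 27653) = 52098*(-67265) = -3504371970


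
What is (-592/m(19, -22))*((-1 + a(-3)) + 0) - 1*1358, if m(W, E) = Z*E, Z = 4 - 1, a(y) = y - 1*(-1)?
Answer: -15234/11 ≈ -1384.9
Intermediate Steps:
a(y) = 1 + y (a(y) = y + 1 = 1 + y)
Z = 3
m(W, E) = 3*E
(-592/m(19, -22))*((-1 + a(-3)) + 0) - 1*1358 = (-592/(3*(-22)))*((-1 + (1 - 3)) + 0) - 1*1358 = (-592/(-66))*((-1 - 2) + 0) - 1358 = (-592*(-1/66))*(-3 + 0) - 1358 = (296/33)*(-3) - 1358 = -296/11 - 1358 = -15234/11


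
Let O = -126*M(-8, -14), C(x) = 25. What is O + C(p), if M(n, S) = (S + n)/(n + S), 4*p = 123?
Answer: -101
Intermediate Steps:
p = 123/4 (p = (¼)*123 = 123/4 ≈ 30.750)
M(n, S) = 1 (M(n, S) = (S + n)/(S + n) = 1)
O = -126 (O = -126*1 = -126)
O + C(p) = -126 + 25 = -101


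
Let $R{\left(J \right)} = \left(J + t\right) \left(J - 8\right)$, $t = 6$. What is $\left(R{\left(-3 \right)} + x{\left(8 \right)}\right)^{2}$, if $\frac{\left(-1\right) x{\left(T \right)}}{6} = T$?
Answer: $6561$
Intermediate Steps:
$x{\left(T \right)} = - 6 T$
$R{\left(J \right)} = \left(-8 + J\right) \left(6 + J\right)$ ($R{\left(J \right)} = \left(J + 6\right) \left(J - 8\right) = \left(6 + J\right) \left(-8 + J\right) = \left(-8 + J\right) \left(6 + J\right)$)
$\left(R{\left(-3 \right)} + x{\left(8 \right)}\right)^{2} = \left(\left(-48 + \left(-3\right)^{2} - -6\right) - 48\right)^{2} = \left(\left(-48 + 9 + 6\right) - 48\right)^{2} = \left(-33 - 48\right)^{2} = \left(-81\right)^{2} = 6561$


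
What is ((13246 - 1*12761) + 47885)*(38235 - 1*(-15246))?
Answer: 2586875970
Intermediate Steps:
((13246 - 1*12761) + 47885)*(38235 - 1*(-15246)) = ((13246 - 12761) + 47885)*(38235 + 15246) = (485 + 47885)*53481 = 48370*53481 = 2586875970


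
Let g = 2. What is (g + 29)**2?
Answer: 961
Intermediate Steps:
(g + 29)**2 = (2 + 29)**2 = 31**2 = 961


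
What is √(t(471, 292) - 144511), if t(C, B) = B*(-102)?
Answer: I*√174295 ≈ 417.49*I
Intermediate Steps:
t(C, B) = -102*B
√(t(471, 292) - 144511) = √(-102*292 - 144511) = √(-29784 - 144511) = √(-174295) = I*√174295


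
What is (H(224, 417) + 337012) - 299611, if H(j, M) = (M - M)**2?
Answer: 37401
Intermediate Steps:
H(j, M) = 0 (H(j, M) = 0**2 = 0)
(H(224, 417) + 337012) - 299611 = (0 + 337012) - 299611 = 337012 - 299611 = 37401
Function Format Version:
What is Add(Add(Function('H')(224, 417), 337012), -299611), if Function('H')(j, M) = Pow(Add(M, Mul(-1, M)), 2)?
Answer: 37401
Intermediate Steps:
Function('H')(j, M) = 0 (Function('H')(j, M) = Pow(0, 2) = 0)
Add(Add(Function('H')(224, 417), 337012), -299611) = Add(Add(0, 337012), -299611) = Add(337012, -299611) = 37401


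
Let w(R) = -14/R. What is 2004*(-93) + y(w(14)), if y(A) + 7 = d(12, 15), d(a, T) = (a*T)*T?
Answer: -183679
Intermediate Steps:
d(a, T) = a*T² (d(a, T) = (T*a)*T = a*T²)
y(A) = 2693 (y(A) = -7 + 12*15² = -7 + 12*225 = -7 + 2700 = 2693)
2004*(-93) + y(w(14)) = 2004*(-93) + 2693 = -186372 + 2693 = -183679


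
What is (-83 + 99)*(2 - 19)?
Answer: -272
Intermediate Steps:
(-83 + 99)*(2 - 19) = 16*(-17) = -272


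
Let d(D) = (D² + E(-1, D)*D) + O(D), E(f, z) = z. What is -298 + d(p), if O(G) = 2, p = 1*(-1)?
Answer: -294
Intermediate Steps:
p = -1
d(D) = 2 + 2*D² (d(D) = (D² + D*D) + 2 = (D² + D²) + 2 = 2*D² + 2 = 2 + 2*D²)
-298 + d(p) = -298 + (2 + 2*(-1)²) = -298 + (2 + 2*1) = -298 + (2 + 2) = -298 + 4 = -294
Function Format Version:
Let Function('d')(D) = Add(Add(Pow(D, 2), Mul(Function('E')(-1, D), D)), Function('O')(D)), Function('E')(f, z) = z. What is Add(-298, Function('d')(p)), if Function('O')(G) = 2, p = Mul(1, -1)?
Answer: -294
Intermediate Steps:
p = -1
Function('d')(D) = Add(2, Mul(2, Pow(D, 2))) (Function('d')(D) = Add(Add(Pow(D, 2), Mul(D, D)), 2) = Add(Add(Pow(D, 2), Pow(D, 2)), 2) = Add(Mul(2, Pow(D, 2)), 2) = Add(2, Mul(2, Pow(D, 2))))
Add(-298, Function('d')(p)) = Add(-298, Add(2, Mul(2, Pow(-1, 2)))) = Add(-298, Add(2, Mul(2, 1))) = Add(-298, Add(2, 2)) = Add(-298, 4) = -294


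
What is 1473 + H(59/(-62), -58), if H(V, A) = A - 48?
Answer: 1367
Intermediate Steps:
H(V, A) = -48 + A
1473 + H(59/(-62), -58) = 1473 + (-48 - 58) = 1473 - 106 = 1367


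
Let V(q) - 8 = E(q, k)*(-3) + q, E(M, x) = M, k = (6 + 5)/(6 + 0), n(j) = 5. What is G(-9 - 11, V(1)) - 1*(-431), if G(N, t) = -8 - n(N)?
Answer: 418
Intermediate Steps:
k = 11/6 ≈ 1.8333
V(q) = 8 - 2*q (V(q) = 8 + (q*(-3) + q) = 8 + (-3*q + q) = 8 - 2*q)
G(N, t) = -13 (G(N, t) = -8 - 1*5 = -8 - 5 = -13)
G(-9 - 11, V(1)) - 1*(-431) = -13 - 1*(-431) = -13 + 431 = 418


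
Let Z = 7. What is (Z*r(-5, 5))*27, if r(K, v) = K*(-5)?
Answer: 4725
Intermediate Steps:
r(K, v) = -5*K
(Z*r(-5, 5))*27 = (7*(-5*(-5)))*27 = (7*25)*27 = 175*27 = 4725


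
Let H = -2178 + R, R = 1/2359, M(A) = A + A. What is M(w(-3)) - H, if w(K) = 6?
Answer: 5166209/2359 ≈ 2190.0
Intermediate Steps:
M(A) = 2*A
R = 1/2359 ≈ 0.00042391
H = -5137901/2359 (H = -2178 + 1/2359 = -5137901/2359 ≈ -2178.0)
M(w(-3)) - H = 2*6 - 1*(-5137901/2359) = 12 + 5137901/2359 = 5166209/2359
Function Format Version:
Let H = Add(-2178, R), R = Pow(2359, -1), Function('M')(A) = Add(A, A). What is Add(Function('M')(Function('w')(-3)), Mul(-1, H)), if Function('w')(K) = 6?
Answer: Rational(5166209, 2359) ≈ 2190.0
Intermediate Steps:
Function('M')(A) = Mul(2, A)
R = Rational(1, 2359) ≈ 0.00042391
H = Rational(-5137901, 2359) (H = Add(-2178, Rational(1, 2359)) = Rational(-5137901, 2359) ≈ -2178.0)
Add(Function('M')(Function('w')(-3)), Mul(-1, H)) = Add(Mul(2, 6), Mul(-1, Rational(-5137901, 2359))) = Add(12, Rational(5137901, 2359)) = Rational(5166209, 2359)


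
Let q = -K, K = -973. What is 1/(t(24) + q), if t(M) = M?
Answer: 1/997 ≈ 0.0010030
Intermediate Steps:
q = 973 (q = -1*(-973) = 973)
1/(t(24) + q) = 1/(24 + 973) = 1/997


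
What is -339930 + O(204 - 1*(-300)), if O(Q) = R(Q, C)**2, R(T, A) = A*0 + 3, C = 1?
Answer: -339921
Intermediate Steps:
R(T, A) = 3 (R(T, A) = 0 + 3 = 3)
O(Q) = 9 (O(Q) = 3**2 = 9)
-339930 + O(204 - 1*(-300)) = -339930 + 9 = -339921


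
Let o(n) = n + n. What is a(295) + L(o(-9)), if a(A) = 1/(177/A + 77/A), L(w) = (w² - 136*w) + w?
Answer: 699811/254 ≈ 2755.2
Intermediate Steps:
o(n) = 2*n
L(w) = w² - 135*w
a(A) = A/254 (a(A) = 1/(254/A) = A/254)
a(295) + L(o(-9)) = (1/254)*295 + (2*(-9))*(-135 + 2*(-9)) = 295/254 - 18*(-135 - 18) = 295/254 - 18*(-153) = 295/254 + 2754 = 699811/254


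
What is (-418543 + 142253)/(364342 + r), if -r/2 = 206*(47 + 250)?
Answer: -138145/120989 ≈ -1.1418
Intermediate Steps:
r = -122364 (r = -412*(47 + 250) = -412*297 = -2*61182 = -122364)
(-418543 + 142253)/(364342 + r) = (-418543 + 142253)/(364342 - 122364) = -276290/241978 = -276290*1/241978 = -138145/120989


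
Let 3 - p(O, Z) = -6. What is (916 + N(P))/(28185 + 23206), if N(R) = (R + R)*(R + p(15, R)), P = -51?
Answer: 5200/51391 ≈ 0.10119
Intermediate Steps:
p(O, Z) = 9 (p(O, Z) = 3 - 1*(-6) = 3 + 6 = 9)
N(R) = 2*R*(9 + R) (N(R) = (R + R)*(R + 9) = (2*R)*(9 + R) = 2*R*(9 + R))
(916 + N(P))/(28185 + 23206) = (916 + 2*(-51)*(9 - 51))/(28185 + 23206) = (916 + 2*(-51)*(-42))/51391 = (916 + 4284)*(1/51391) = 5200*(1/51391) = 5200/51391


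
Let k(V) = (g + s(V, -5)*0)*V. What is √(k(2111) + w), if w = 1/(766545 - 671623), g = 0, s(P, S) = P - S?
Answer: √94922/94922 ≈ 0.0032458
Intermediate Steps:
k(V) = 0 (k(V) = (0 + (V - 1*(-5))*0)*V = (0 + (V + 5)*0)*V = (0 + (5 + V)*0)*V = (0 + 0)*V = 0*V = 0)
w = 1/94922 ≈ 1.0535e-5
√(k(2111) + w) = √(0 + 1/94922) = √(1/94922) = √94922/94922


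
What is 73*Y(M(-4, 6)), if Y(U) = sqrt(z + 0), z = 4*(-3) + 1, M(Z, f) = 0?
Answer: 73*I*sqrt(11) ≈ 242.11*I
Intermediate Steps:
z = -11 (z = -12 + 1 = -11)
Y(U) = I*sqrt(11) (Y(U) = sqrt(-11 + 0) = sqrt(-11) = I*sqrt(11))
73*Y(M(-4, 6)) = 73*(I*sqrt(11)) = 73*I*sqrt(11)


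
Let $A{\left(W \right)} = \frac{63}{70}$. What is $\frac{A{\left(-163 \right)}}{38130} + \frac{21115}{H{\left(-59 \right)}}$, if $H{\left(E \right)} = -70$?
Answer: $- \frac{268371629}{889700} \approx -301.64$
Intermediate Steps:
$A{\left(W \right)} = \frac{9}{10}$ ($A{\left(W \right)} = 63 \cdot \frac{1}{70} = \frac{9}{10}$)
$\frac{A{\left(-163 \right)}}{38130} + \frac{21115}{H{\left(-59 \right)}} = \frac{9}{10 \cdot 38130} + \frac{21115}{-70} = \frac{9}{10} \cdot \frac{1}{38130} + 21115 \left(- \frac{1}{70}\right) = \frac{3}{127100} - \frac{4223}{14} = - \frac{268371629}{889700}$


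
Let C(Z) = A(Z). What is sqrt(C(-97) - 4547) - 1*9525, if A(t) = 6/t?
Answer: -9525 + I*sqrt(42783305)/97 ≈ -9525.0 + 67.432*I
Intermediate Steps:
C(Z) = 6/Z
sqrt(C(-97) - 4547) - 1*9525 = sqrt(6/(-97) - 4547) - 1*9525 = sqrt(6*(-1/97) - 4547) - 9525 = sqrt(-6/97 - 4547) - 9525 = sqrt(-441065/97) - 9525 = I*sqrt(42783305)/97 - 9525 = -9525 + I*sqrt(42783305)/97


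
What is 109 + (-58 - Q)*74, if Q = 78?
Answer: -9955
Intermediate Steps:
109 + (-58 - Q)*74 = 109 + (-58 - 1*78)*74 = 109 + (-58 - 78)*74 = 109 - 136*74 = 109 - 10064 = -9955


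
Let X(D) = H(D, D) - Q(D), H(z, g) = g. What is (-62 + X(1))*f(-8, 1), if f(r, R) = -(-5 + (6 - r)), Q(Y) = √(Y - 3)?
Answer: 549 + 9*I*√2 ≈ 549.0 + 12.728*I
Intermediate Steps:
Q(Y) = √(-3 + Y)
X(D) = D - √(-3 + D)
f(r, R) = -1 + r (f(r, R) = -(1 - r) = -1 + r)
(-62 + X(1))*f(-8, 1) = (-62 + (1 - √(-3 + 1)))*(-1 - 8) = (-62 + (1 - √(-2)))*(-9) = (-62 + (1 - I*√2))*(-9) = (-61 - I*√2)*(-9) = 549 + 9*I*√2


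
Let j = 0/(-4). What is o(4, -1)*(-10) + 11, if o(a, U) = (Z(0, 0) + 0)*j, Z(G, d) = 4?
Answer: 11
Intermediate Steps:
j = 0 (j = 0*(-¼) = 0)
o(a, U) = 0 (o(a, U) = (4 + 0)*0 = 4*0 = 0)
o(4, -1)*(-10) + 11 = 0*(-10) + 11 = 0 + 11 = 11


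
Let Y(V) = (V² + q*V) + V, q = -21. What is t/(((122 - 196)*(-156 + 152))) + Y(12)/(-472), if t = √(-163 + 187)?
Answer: 12/59 + √6/148 ≈ 0.21994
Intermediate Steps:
Y(V) = V² - 20*V (Y(V) = (V² - 21*V) + V = V² - 20*V)
t = 2*√6 (t = √24 = 2*√6 ≈ 4.8990)
t/(((122 - 196)*(-156 + 152))) + Y(12)/(-472) = (2*√6)/(((122 - 196)*(-156 + 152))) + (12*(-20 + 12))/(-472) = (2*√6)/((-74*(-4))) + (12*(-8))*(-1/472) = (2*√6)/296 - 96*(-1/472) = (2*√6)*(1/296) + 12/59 = √6/148 + 12/59 = 12/59 + √6/148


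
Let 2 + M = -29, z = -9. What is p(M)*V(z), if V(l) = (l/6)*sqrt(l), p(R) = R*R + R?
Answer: -4185*I ≈ -4185.0*I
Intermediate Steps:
M = -31 (M = -2 - 29 = -31)
p(R) = R + R**2 (p(R) = R**2 + R = R + R**2)
V(l) = l**(3/2)/6 (V(l) = (l*(1/6))*sqrt(l) = (l/6)*sqrt(l) = l**(3/2)/6)
p(M)*V(z) = (-31*(1 - 31))*((-9)**(3/2)/6) = (-31*(-30))*((-27*I)/6) = 930*(-9*I/2) = -4185*I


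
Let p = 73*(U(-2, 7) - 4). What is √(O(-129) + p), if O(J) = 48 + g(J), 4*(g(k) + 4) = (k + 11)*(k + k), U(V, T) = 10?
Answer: √8093 ≈ 89.961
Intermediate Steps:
g(k) = -4 + k*(11 + k)/2 (g(k) = -4 + ((k + 11)*(k + k))/4 = -4 + ((11 + k)*(2*k))/4 = -4 + (2*k*(11 + k))/4 = -4 + k*(11 + k)/2)
p = 438 (p = 73*(10 - 4) = 73*6 = 438)
O(J) = 44 + J²/2 + 11*J/2 (O(J) = 48 + (-4 + J²/2 + 11*J/2) = 44 + J²/2 + 11*J/2)
√(O(-129) + p) = √((44 + (½)*(-129)² + (11/2)*(-129)) + 438) = √((44 + (½)*16641 - 1419/2) + 438) = √((44 + 16641/2 - 1419/2) + 438) = √(7655 + 438) = √8093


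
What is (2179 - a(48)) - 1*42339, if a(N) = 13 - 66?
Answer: -40107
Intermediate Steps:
a(N) = -53
(2179 - a(48)) - 1*42339 = (2179 - 1*(-53)) - 1*42339 = (2179 + 53) - 42339 = 2232 - 42339 = -40107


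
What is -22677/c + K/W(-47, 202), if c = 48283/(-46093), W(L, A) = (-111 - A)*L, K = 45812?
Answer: 15378898828067/710291213 ≈ 21652.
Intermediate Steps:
W(L, A) = L*(-111 - A)
c = -48283/46093 (c = 48283*(-1/46093) = -48283/46093 ≈ -1.0475)
-22677/c + K/W(-47, 202) = -22677/(-48283/46093) + 45812/((-1*(-47)*(111 + 202))) = -22677*(-46093/48283) + 45812/((-1*(-47)*313)) = 1045250961/48283 + 45812/14711 = 15378898828067/710291213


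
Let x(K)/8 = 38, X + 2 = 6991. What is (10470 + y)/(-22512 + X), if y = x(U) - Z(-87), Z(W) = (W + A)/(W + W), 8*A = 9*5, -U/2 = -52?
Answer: -263101/379088 ≈ -0.69404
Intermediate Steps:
X = 6989 (X = -2 + 6991 = 6989)
U = 104 (U = -2*(-52) = 104)
x(K) = 304 (x(K) = 8*38 = 304)
A = 45/8 (A = (9*5)/8 = (1/8)*45 = 45/8 ≈ 5.6250)
Z(W) = (45/8 + W)/(2*W) (Z(W) = (W + 45/8)/(W + W) = (45/8 + W)/((2*W)) = (45/8 + W)*(1/(2*W)) = (45/8 + W)/(2*W))
y = 140839/464 (y = 304 - (45 + 8*(-87))/(16*(-87)) = 304 - (-1)*(45 - 696)/(16*87) = 304 - (-1)*(-651)/(16*87) = 304 - 1*217/464 = 304 - 217/464 = 140839/464 ≈ 303.53)
(10470 + y)/(-22512 + X) = (10470 + 140839/464)/(-22512 + 6989) = (4998919/464)/(-15523) = (4998919/464)*(-1/15523) = -263101/379088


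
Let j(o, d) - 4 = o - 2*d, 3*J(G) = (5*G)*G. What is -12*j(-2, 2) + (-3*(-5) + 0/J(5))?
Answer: 39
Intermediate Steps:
J(G) = 5*G**2/3 (J(G) = ((5*G)*G)/3 = (5*G**2)/3 = 5*G**2/3)
j(o, d) = 4 + o - 2*d (j(o, d) = 4 + (o - 2*d) = 4 + o - 2*d)
-12*j(-2, 2) + (-3*(-5) + 0/J(5)) = -12*(4 - 2 - 2*2) + (-3*(-5) + 0/(((5/3)*5**2))) = -12*(4 - 2 - 4) + (15 + 0/(((5/3)*25))) = -12*(-2) + (15 + 0/(125/3)) = 24 + (15 + 0*(3/125)) = 24 + (15 + 0) = 24 + 15 = 39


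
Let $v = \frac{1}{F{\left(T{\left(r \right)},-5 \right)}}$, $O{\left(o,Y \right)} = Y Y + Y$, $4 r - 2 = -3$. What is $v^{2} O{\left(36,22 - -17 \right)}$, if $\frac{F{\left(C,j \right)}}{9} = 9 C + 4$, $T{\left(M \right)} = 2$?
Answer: $\frac{130}{3267} \approx 0.039792$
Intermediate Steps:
$r = - \frac{1}{4}$ ($r = \frac{1}{2} + \frac{1}{4} \left(-3\right) = \frac{1}{2} - \frac{3}{4} = - \frac{1}{4} \approx -0.25$)
$F{\left(C,j \right)} = 36 + 81 C$ ($F{\left(C,j \right)} = 9 \left(9 C + 4\right) = 9 \left(4 + 9 C\right) = 36 + 81 C$)
$O{\left(o,Y \right)} = Y + Y^{2}$ ($O{\left(o,Y \right)} = Y^{2} + Y = Y + Y^{2}$)
$v = \frac{1}{198}$ ($v = \frac{1}{36 + 81 \cdot 2} = \frac{1}{36 + 162} = \frac{1}{198} \approx 0.0050505$)
$v^{2} O{\left(36,22 - -17 \right)} = \frac{\left(22 - -17\right) \left(1 + \left(22 - -17\right)\right)}{39204} = \frac{\left(22 + 17\right) \left(1 + \left(22 + 17\right)\right)}{39204} = \frac{39 \left(1 + 39\right)}{39204} = \frac{39 \cdot 40}{39204} = \frac{1}{39204} \cdot 1560 = \frac{130}{3267}$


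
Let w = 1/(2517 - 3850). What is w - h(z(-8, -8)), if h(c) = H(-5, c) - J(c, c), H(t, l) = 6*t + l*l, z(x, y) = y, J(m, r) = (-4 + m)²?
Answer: 146629/1333 ≈ 110.00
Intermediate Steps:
H(t, l) = l² + 6*t (H(t, l) = 6*t + l² = l² + 6*t)
h(c) = -30 + c² - (-4 + c)² (h(c) = (c² + 6*(-5)) - (-4 + c)² = (c² - 30) - (-4 + c)² = (-30 + c²) - (-4 + c)² = -30 + c² - (-4 + c)²)
w = -1/1333 (w = 1/(-1333) = -1/1333 ≈ -0.00075019)
w - h(z(-8, -8)) = -1/1333 - (-46 + 8*(-8)) = -1/1333 - (-46 - 64) = -1/1333 - 1*(-110) = -1/1333 + 110 = 146629/1333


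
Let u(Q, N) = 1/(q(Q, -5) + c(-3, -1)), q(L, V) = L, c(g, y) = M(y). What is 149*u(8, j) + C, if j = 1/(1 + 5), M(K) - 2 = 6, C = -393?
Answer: -6139/16 ≈ -383.69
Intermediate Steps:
M(K) = 8 (M(K) = 2 + 6 = 8)
j = ⅙ (j = 1/6 = ⅙ ≈ 0.16667)
c(g, y) = 8
u(Q, N) = 1/(8 + Q) (u(Q, N) = 1/(Q + 8) = 1/(8 + Q))
149*u(8, j) + C = 149/(8 + 8) - 393 = 149/16 - 393 = -6139/16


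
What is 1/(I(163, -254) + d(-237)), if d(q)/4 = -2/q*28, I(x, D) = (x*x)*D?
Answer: -237/1599400438 ≈ -1.4818e-7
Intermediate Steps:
I(x, D) = D*x² (I(x, D) = x²*D = D*x²)
d(q) = -224/q (d(q) = 4*(-2/q*28) = 4*(-56/q) = -224/q)
1/(I(163, -254) + d(-237)) = 1/(-254*163² - 224/(-237)) = 1/(-254*26569 - 224*(-1/237)) = 1/(-6748526 + 224/237) = 1/(-1599400438/237) = -237/1599400438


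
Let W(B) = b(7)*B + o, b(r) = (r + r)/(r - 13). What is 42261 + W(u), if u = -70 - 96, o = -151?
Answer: 127492/3 ≈ 42497.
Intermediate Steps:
b(r) = 2*r/(-13 + r) (b(r) = (2*r)/(-13 + r) = 2*r/(-13 + r))
u = -166
W(B) = -151 - 7*B/3 (W(B) = (2*7/(-13 + 7))*B - 151 = (2*7/(-6))*B - 151 = (2*7*(-1/6))*B - 151 = -7*B/3 - 151 = -151 - 7*B/3)
42261 + W(u) = 42261 + (-151 - 7/3*(-166)) = 42261 + (-151 + 1162/3) = 42261 + 709/3 = 127492/3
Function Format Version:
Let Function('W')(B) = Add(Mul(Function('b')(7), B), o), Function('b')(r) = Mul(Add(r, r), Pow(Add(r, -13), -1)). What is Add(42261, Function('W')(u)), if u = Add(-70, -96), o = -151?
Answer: Rational(127492, 3) ≈ 42497.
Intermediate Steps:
Function('b')(r) = Mul(2, r, Pow(Add(-13, r), -1)) (Function('b')(r) = Mul(Mul(2, r), Pow(Add(-13, r), -1)) = Mul(2, r, Pow(Add(-13, r), -1)))
u = -166
Function('W')(B) = Add(-151, Mul(Rational(-7, 3), B)) (Function('W')(B) = Add(Mul(Mul(2, 7, Pow(Add(-13, 7), -1)), B), -151) = Add(Mul(Mul(2, 7, Pow(-6, -1)), B), -151) = Add(Mul(Mul(2, 7, Rational(-1, 6)), B), -151) = Add(Mul(Rational(-7, 3), B), -151) = Add(-151, Mul(Rational(-7, 3), B)))
Add(42261, Function('W')(u)) = Add(42261, Add(-151, Mul(Rational(-7, 3), -166))) = Add(42261, Add(-151, Rational(1162, 3))) = Add(42261, Rational(709, 3)) = Rational(127492, 3)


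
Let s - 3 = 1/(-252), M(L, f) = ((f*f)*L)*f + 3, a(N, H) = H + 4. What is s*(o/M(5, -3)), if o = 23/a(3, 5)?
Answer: -17365/299376 ≈ -0.058004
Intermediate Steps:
a(N, H) = 4 + H
M(L, f) = 3 + L*f³ (M(L, f) = (f²*L)*f + 3 = (L*f²)*f + 3 = L*f³ + 3 = 3 + L*f³)
o = 23/9 (o = 23/(4 + 5) = 23/9 ≈ 2.5556)
s = 755/252 (s = 3 + 1/(-252) = 3 - 1/252 = 755/252 ≈ 2.9960)
s*(o/M(5, -3)) = 755*(23/(9*(3 + 5*(-3)³)))/252 = 755*(23/(9*(3 + 5*(-27))))/252 = 755*(23/(9*(3 - 135)))/252 = 755*((23/9)/(-132))/252 = 755*((23/9)*(-1/132))/252 = (755/252)*(-23/1188) = -17365/299376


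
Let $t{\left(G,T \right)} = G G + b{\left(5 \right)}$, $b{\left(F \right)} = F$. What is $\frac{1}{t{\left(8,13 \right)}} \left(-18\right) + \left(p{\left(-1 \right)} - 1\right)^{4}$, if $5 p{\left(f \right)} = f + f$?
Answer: $\frac{51473}{14375} \approx 3.5807$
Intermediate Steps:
$p{\left(f \right)} = \frac{2 f}{5}$ ($p{\left(f \right)} = \frac{f + f}{5} = \frac{2 f}{5}$)
$t{\left(G,T \right)} = 5 + G^{2}$ ($t{\left(G,T \right)} = G G + 5 = G^{2} + 5 = 5 + G^{2}$)
$\frac{1}{t{\left(8,13 \right)}} \left(-18\right) + \left(p{\left(-1 \right)} - 1\right)^{4} = \frac{1}{5 + 8^{2}} \left(-18\right) + \left(\frac{2}{5} \left(-1\right) - 1\right)^{4} = \frac{1}{5 + 64} \left(-18\right) + \left(- \frac{2}{5} - 1\right)^{4} = \frac{1}{69} \left(-18\right) + \left(- \frac{7}{5}\right)^{4} = \frac{1}{69} \left(-18\right) + \frac{2401}{625} = - \frac{6}{23} + \frac{2401}{625} = \frac{51473}{14375}$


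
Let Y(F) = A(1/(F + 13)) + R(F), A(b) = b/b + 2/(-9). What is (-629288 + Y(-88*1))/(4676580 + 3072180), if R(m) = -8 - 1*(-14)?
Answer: -5663531/69738840 ≈ -0.081211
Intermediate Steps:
R(m) = 6 (R(m) = -8 + 14 = 6)
A(b) = 7/9 (A(b) = 1 + 2*(-1/9) = 1 - 2/9 = 7/9)
Y(F) = 61/9 (Y(F) = 7/9 + 6 = 61/9)
(-629288 + Y(-88*1))/(4676580 + 3072180) = (-629288 + 61/9)/(4676580 + 3072180) = -5663531/9/7748760 = -5663531/9*1/7748760 = -5663531/69738840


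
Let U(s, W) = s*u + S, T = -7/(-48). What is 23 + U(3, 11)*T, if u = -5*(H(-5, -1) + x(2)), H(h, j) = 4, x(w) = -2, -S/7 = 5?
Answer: 649/48 ≈ 13.521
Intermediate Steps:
S = -35 (S = -7*5 = -35)
T = 7/48 (T = -7*(-1/48) = 7/48 ≈ 0.14583)
u = -10 (u = -5*(4 - 2) = -5*2 = -10)
U(s, W) = -35 - 10*s (U(s, W) = s*(-10) - 35 = -10*s - 35 = -35 - 10*s)
23 + U(3, 11)*T = 23 + (-35 - 10*3)*(7/48) = 23 + (-35 - 30)*(7/48) = 23 - 65*7/48 = 23 - 455/48 = 649/48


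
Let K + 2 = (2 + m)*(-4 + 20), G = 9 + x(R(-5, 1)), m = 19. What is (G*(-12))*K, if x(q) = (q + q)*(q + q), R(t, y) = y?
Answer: -52104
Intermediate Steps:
x(q) = 4*q² (x(q) = (2*q)*(2*q) = 4*q²)
G = 13 (G = 9 + 4*1² = 9 + 4*1 = 9 + 4 = 13)
K = 334 (K = -2 + (2 + 19)*(-4 + 20) = -2 + 21*16 = -2 + 336 = 334)
(G*(-12))*K = (13*(-12))*334 = -156*334 = -52104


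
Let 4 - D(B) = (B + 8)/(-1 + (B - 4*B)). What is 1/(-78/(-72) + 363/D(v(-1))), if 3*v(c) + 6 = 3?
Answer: 12/8725 ≈ 0.0013754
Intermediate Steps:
v(c) = -1 (v(c) = -2 + (⅓)*3 = -2 + 1 = -1)
D(B) = 4 - (8 + B)/(-1 - 3*B) (D(B) = 4 - (B + 8)/(-1 + (B - 4*B)) = 4 - (8 + B)/(-1 - 3*B))
1/(-78/(-72) + 363/D(v(-1))) = 1/(-78/(-72) + 363/(((12 + 13*(-1))/(1 + 3*(-1))))) = 1/(-78*(-1/72) + 363/(((12 - 13)/(1 - 3)))) = 1/(13/12 + 363/((-1/(-2)))) = 1/(13/12 + 363/((-½*(-1)))) = 1/(13/12 + 363/(½)) = 1/(13/12 + 363*2) = 1/(13/12 + 726) = 1/(8725/12) = 12/8725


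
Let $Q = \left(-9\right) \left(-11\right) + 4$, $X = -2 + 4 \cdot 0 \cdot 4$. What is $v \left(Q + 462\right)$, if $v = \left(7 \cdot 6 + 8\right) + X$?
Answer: $27120$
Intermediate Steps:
$X = -2$ ($X = -2 + 0 \cdot 4 = -2 + 0 = -2$)
$Q = 103$ ($Q = 99 + 4 = 103$)
$v = 48$ ($v = \left(7 \cdot 6 + 8\right) - 2 = \left(42 + 8\right) - 2 = 50 - 2 = 48$)
$v \left(Q + 462\right) = 48 \left(103 + 462\right) = 48 \cdot 565 = 27120$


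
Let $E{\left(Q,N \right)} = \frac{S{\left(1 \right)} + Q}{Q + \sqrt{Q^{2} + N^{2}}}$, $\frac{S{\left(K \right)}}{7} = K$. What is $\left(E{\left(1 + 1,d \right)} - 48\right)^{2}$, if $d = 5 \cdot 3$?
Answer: $\frac{1445033}{625} - \frac{2404 \sqrt{229}}{625} \approx 2253.8$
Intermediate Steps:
$S{\left(K \right)} = 7 K$
$d = 15$
$E{\left(Q,N \right)} = \frac{7 + Q}{Q + \sqrt{N^{2} + Q^{2}}}$ ($E{\left(Q,N \right)} = \frac{7 \cdot 1 + Q}{Q + \sqrt{Q^{2} + N^{2}}} = \frac{7 + Q}{Q + \sqrt{N^{2} + Q^{2}}}$)
$\left(E{\left(1 + 1,d \right)} - 48\right)^{2} = \left(\frac{7 + \left(1 + 1\right)}{\left(1 + 1\right) + \sqrt{15^{2} + \left(1 + 1\right)^{2}}} - 48\right)^{2} = \left(\frac{7 + 2}{2 + \sqrt{225 + 2^{2}}} - 48\right)^{2} = \left(\frac{1}{2 + \sqrt{225 + 4}} \cdot 9 - 48\right)^{2} = \left(\frac{1}{2 + \sqrt{229}} \cdot 9 - 48\right)^{2} = \left(\frac{9}{2 + \sqrt{229}} - 48\right)^{2} = \left(-48 + \frac{9}{2 + \sqrt{229}}\right)^{2}$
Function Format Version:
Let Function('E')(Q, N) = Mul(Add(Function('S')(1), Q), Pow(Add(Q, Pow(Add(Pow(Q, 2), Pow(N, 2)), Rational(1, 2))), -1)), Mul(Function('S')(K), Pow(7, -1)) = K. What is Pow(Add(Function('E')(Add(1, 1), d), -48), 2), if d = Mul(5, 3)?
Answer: Add(Rational(1445033, 625), Mul(Rational(-2404, 625), Pow(229, Rational(1, 2)))) ≈ 2253.8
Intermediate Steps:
Function('S')(K) = Mul(7, K)
d = 15
Function('E')(Q, N) = Mul(Pow(Add(Q, Pow(Add(Pow(N, 2), Pow(Q, 2)), Rational(1, 2))), -1), Add(7, Q)) (Function('E')(Q, N) = Mul(Add(Mul(7, 1), Q), Pow(Add(Q, Pow(Add(Pow(Q, 2), Pow(N, 2)), Rational(1, 2))), -1)) = Mul(Add(7, Q), Pow(Add(Q, Pow(Add(Pow(N, 2), Pow(Q, 2)), Rational(1, 2))), -1)) = Mul(Pow(Add(Q, Pow(Add(Pow(N, 2), Pow(Q, 2)), Rational(1, 2))), -1), Add(7, Q)))
Pow(Add(Function('E')(Add(1, 1), d), -48), 2) = Pow(Add(Mul(Pow(Add(Add(1, 1), Pow(Add(Pow(15, 2), Pow(Add(1, 1), 2)), Rational(1, 2))), -1), Add(7, Add(1, 1))), -48), 2) = Pow(Add(Mul(Pow(Add(2, Pow(Add(225, Pow(2, 2)), Rational(1, 2))), -1), Add(7, 2)), -48), 2) = Pow(Add(Mul(Pow(Add(2, Pow(Add(225, 4), Rational(1, 2))), -1), 9), -48), 2) = Pow(Add(Mul(Pow(Add(2, Pow(229, Rational(1, 2))), -1), 9), -48), 2) = Pow(Add(Mul(9, Pow(Add(2, Pow(229, Rational(1, 2))), -1)), -48), 2) = Pow(Add(-48, Mul(9, Pow(Add(2, Pow(229, Rational(1, 2))), -1))), 2)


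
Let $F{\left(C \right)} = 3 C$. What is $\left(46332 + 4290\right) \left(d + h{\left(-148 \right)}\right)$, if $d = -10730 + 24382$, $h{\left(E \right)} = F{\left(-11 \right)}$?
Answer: $689421018$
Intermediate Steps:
$h{\left(E \right)} = -33$ ($h{\left(E \right)} = 3 \left(-11\right) = -33$)
$d = 13652$
$\left(46332 + 4290\right) \left(d + h{\left(-148 \right)}\right) = \left(46332 + 4290\right) \left(13652 - 33\right) = 50622 \cdot 13619 = 689421018$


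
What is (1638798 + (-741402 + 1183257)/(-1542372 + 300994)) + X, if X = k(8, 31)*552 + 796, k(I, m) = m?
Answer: 2056597939013/1241378 ≈ 1.6567e+6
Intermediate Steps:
X = 17908 (X = 31*552 + 796 = 17112 + 796 = 17908)
(1638798 + (-741402 + 1183257)/(-1542372 + 300994)) + X = (1638798 + (-741402 + 1183257)/(-1542372 + 300994)) + 17908 = (1638798 + 441855/(-1241378)) + 17908 = (1638798 + 441855*(-1/1241378)) + 17908 = (1638798 - 441855/1241378) + 17908 = 2034367341789/1241378 + 17908 = 2056597939013/1241378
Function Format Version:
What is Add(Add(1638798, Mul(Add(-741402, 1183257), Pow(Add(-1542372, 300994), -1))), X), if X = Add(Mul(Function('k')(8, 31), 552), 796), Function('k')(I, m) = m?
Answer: Rational(2056597939013, 1241378) ≈ 1.6567e+6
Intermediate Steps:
X = 17908 (X = Add(Mul(31, 552), 796) = Add(17112, 796) = 17908)
Add(Add(1638798, Mul(Add(-741402, 1183257), Pow(Add(-1542372, 300994), -1))), X) = Add(Add(1638798, Mul(Add(-741402, 1183257), Pow(Add(-1542372, 300994), -1))), 17908) = Add(Add(1638798, Mul(441855, Pow(-1241378, -1))), 17908) = Add(Add(1638798, Mul(441855, Rational(-1, 1241378))), 17908) = Add(Add(1638798, Rational(-441855, 1241378)), 17908) = Add(Rational(2034367341789, 1241378), 17908) = Rational(2056597939013, 1241378)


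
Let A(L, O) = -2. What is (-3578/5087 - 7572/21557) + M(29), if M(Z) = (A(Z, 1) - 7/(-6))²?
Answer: -1421878085/3947776524 ≈ -0.36017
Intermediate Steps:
M(Z) = 25/36 (M(Z) = (-2 - 7/(-6))² = (-2 - 7*(-⅙))² = (-2 + 7/6)² = (-⅚)² = 25/36)
(-3578/5087 - 7572/21557) + M(29) = (-3578/5087 - 7572/21557) + 25/36 = -115649710/109660459 + 25/36 = -1421878085/3947776524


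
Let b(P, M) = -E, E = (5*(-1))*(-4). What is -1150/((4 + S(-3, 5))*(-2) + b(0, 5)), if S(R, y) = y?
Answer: 575/19 ≈ 30.263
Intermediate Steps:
E = 20 (E = -5*(-4) = 20)
b(P, M) = -20 (b(P, M) = -1*20 = -20)
-1150/((4 + S(-3, 5))*(-2) + b(0, 5)) = -1150/((4 + 5)*(-2) - 20) = -1150/(9*(-2) - 20) = -1150/(-18 - 20) = -1150/(-38) = -1150*(-1/38) = 575/19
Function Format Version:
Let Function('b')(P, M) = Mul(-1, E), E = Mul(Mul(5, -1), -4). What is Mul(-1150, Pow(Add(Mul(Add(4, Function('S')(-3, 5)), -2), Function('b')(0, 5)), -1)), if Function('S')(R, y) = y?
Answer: Rational(575, 19) ≈ 30.263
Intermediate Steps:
E = 20 (E = Mul(-5, -4) = 20)
Function('b')(P, M) = -20 (Function('b')(P, M) = Mul(-1, 20) = -20)
Mul(-1150, Pow(Add(Mul(Add(4, Function('S')(-3, 5)), -2), Function('b')(0, 5)), -1)) = Mul(-1150, Pow(Add(Mul(Add(4, 5), -2), -20), -1)) = Mul(-1150, Pow(Add(Mul(9, -2), -20), -1)) = Mul(-1150, Pow(Add(-18, -20), -1)) = Mul(-1150, Pow(-38, -1)) = Mul(-1150, Rational(-1, 38)) = Rational(575, 19)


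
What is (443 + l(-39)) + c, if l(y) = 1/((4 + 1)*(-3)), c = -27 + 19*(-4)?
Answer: 5099/15 ≈ 339.93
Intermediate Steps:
c = -103 (c = -27 - 76 = -103)
l(y) = -1/15 (l(y) = 1/(5*(-3)) = 1/(-15) = -1/15)
(443 + l(-39)) + c = (443 - 1/15) - 103 = 6644/15 - 103 = 5099/15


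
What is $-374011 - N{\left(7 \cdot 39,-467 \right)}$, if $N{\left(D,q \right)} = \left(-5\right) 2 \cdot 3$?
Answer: $-373981$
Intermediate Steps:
$N{\left(D,q \right)} = -30$ ($N{\left(D,q \right)} = \left(-10\right) 3 = -30$)
$-374011 - N{\left(7 \cdot 39,-467 \right)} = -374011 - -30 = -374011 + 30 = -373981$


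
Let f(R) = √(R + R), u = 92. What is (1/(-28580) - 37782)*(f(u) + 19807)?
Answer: -21387787974727/28580 - 1079809561*√46/14290 ≈ -7.4886e+8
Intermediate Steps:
f(R) = √2*√R (f(R) = √(2*R) = √2*√R)
(1/(-28580) - 37782)*(f(u) + 19807) = (1/(-28580) - 37782)*(√2*√92 + 19807) = (-1/28580 - 37782)*(√2*(2*√23) + 19807) = -1079809561*(2*√46 + 19807)/28580 = -1079809561*(19807 + 2*√46)/28580 = -21387787974727/28580 - 1079809561*√46/14290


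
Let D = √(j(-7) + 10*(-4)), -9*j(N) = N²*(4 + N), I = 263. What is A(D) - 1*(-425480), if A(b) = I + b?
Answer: 425743 + I*√213/3 ≈ 4.2574e+5 + 4.8648*I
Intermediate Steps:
j(N) = -N²*(4 + N)/9
D = I*√213/3 (D = √((⅑)*(-7)²*(-4 - 1*(-7)) + 10*(-4)) = √((⅑)*49*(-4 + 7) - 40) = √((⅑)*49*3 - 40) = √(49/3 - 40) = √(-71/3) = I*√213/3 ≈ 4.8648*I)
A(b) = 263 + b
A(D) - 1*(-425480) = (263 + I*√213/3) - 1*(-425480) = (263 + I*√213/3) + 425480 = 425743 + I*√213/3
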